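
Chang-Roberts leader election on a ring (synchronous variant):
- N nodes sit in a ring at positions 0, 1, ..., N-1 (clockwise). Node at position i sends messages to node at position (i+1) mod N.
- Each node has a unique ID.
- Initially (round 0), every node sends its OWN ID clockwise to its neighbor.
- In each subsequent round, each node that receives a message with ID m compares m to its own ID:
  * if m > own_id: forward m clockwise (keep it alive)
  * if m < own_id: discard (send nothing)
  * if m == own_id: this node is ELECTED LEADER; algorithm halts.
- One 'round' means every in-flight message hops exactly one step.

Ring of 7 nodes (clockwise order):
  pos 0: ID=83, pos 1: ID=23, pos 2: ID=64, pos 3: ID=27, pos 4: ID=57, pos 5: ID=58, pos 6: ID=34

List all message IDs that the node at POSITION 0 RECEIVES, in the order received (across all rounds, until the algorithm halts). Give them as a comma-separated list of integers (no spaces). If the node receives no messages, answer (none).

Round 1: pos1(id23) recv 83: fwd; pos2(id64) recv 23: drop; pos3(id27) recv 64: fwd; pos4(id57) recv 27: drop; pos5(id58) recv 57: drop; pos6(id34) recv 58: fwd; pos0(id83) recv 34: drop
Round 2: pos2(id64) recv 83: fwd; pos4(id57) recv 64: fwd; pos0(id83) recv 58: drop
Round 3: pos3(id27) recv 83: fwd; pos5(id58) recv 64: fwd
Round 4: pos4(id57) recv 83: fwd; pos6(id34) recv 64: fwd
Round 5: pos5(id58) recv 83: fwd; pos0(id83) recv 64: drop
Round 6: pos6(id34) recv 83: fwd
Round 7: pos0(id83) recv 83: ELECTED

Answer: 34,58,64,83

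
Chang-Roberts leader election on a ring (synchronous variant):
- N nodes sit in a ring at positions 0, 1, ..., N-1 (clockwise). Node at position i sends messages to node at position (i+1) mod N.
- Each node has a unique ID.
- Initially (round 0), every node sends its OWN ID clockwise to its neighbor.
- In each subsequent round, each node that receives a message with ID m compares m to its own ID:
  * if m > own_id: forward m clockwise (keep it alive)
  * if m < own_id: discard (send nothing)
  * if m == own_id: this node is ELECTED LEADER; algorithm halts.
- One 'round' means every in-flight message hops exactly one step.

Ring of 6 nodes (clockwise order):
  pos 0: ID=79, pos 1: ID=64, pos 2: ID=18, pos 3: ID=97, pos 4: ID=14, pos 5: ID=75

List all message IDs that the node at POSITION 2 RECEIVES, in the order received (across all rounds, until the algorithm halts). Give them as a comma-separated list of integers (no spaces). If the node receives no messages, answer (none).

Round 1: pos1(id64) recv 79: fwd; pos2(id18) recv 64: fwd; pos3(id97) recv 18: drop; pos4(id14) recv 97: fwd; pos5(id75) recv 14: drop; pos0(id79) recv 75: drop
Round 2: pos2(id18) recv 79: fwd; pos3(id97) recv 64: drop; pos5(id75) recv 97: fwd
Round 3: pos3(id97) recv 79: drop; pos0(id79) recv 97: fwd
Round 4: pos1(id64) recv 97: fwd
Round 5: pos2(id18) recv 97: fwd
Round 6: pos3(id97) recv 97: ELECTED

Answer: 64,79,97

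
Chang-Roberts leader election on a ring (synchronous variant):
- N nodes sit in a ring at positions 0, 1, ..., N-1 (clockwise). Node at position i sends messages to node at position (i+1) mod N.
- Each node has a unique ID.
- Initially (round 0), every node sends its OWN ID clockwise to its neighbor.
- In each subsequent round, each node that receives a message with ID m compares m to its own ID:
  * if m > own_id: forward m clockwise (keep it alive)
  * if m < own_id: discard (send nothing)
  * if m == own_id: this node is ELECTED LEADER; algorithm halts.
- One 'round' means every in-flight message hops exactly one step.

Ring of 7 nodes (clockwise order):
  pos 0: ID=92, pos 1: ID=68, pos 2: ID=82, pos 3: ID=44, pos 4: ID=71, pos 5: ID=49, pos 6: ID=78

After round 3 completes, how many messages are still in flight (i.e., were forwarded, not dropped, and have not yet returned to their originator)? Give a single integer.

Answer: 2

Derivation:
Round 1: pos1(id68) recv 92: fwd; pos2(id82) recv 68: drop; pos3(id44) recv 82: fwd; pos4(id71) recv 44: drop; pos5(id49) recv 71: fwd; pos6(id78) recv 49: drop; pos0(id92) recv 78: drop
Round 2: pos2(id82) recv 92: fwd; pos4(id71) recv 82: fwd; pos6(id78) recv 71: drop
Round 3: pos3(id44) recv 92: fwd; pos5(id49) recv 82: fwd
After round 3: 2 messages still in flight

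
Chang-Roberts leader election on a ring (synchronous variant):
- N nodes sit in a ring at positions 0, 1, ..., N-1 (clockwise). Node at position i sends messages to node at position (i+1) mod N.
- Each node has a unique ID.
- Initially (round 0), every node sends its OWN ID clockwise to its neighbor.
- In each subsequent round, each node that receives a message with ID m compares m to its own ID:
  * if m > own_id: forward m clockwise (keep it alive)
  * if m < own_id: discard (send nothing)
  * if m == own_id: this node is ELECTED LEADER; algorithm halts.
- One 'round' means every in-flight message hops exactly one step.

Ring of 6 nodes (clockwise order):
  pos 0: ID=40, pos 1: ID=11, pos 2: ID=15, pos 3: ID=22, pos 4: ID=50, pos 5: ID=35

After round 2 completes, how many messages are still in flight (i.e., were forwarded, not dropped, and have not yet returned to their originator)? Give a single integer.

Round 1: pos1(id11) recv 40: fwd; pos2(id15) recv 11: drop; pos3(id22) recv 15: drop; pos4(id50) recv 22: drop; pos5(id35) recv 50: fwd; pos0(id40) recv 35: drop
Round 2: pos2(id15) recv 40: fwd; pos0(id40) recv 50: fwd
After round 2: 2 messages still in flight

Answer: 2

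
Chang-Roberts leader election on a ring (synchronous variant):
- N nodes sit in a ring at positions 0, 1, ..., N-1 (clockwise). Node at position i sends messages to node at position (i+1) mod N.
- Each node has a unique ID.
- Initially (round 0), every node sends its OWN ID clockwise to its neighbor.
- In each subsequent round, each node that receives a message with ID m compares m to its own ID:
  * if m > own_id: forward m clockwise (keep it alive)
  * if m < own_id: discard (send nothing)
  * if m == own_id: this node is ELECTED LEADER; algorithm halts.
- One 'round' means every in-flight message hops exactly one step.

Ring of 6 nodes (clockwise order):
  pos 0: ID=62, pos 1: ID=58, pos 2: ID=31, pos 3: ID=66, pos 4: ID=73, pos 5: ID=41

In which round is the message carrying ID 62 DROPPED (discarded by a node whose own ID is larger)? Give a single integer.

Round 1: pos1(id58) recv 62: fwd; pos2(id31) recv 58: fwd; pos3(id66) recv 31: drop; pos4(id73) recv 66: drop; pos5(id41) recv 73: fwd; pos0(id62) recv 41: drop
Round 2: pos2(id31) recv 62: fwd; pos3(id66) recv 58: drop; pos0(id62) recv 73: fwd
Round 3: pos3(id66) recv 62: drop; pos1(id58) recv 73: fwd
Round 4: pos2(id31) recv 73: fwd
Round 5: pos3(id66) recv 73: fwd
Round 6: pos4(id73) recv 73: ELECTED
Message ID 62 originates at pos 0; dropped at pos 3 in round 3

Answer: 3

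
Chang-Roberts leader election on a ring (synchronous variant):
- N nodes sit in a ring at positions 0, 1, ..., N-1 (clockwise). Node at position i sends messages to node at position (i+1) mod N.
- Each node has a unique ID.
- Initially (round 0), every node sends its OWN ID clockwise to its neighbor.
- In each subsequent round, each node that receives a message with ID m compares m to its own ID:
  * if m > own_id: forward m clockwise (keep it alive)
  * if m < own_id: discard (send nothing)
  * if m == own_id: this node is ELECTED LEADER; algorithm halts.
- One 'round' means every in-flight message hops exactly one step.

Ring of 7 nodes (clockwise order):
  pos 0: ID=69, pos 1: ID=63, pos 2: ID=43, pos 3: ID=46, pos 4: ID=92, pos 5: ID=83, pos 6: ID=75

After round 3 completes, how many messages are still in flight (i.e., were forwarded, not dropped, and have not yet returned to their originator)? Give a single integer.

Round 1: pos1(id63) recv 69: fwd; pos2(id43) recv 63: fwd; pos3(id46) recv 43: drop; pos4(id92) recv 46: drop; pos5(id83) recv 92: fwd; pos6(id75) recv 83: fwd; pos0(id69) recv 75: fwd
Round 2: pos2(id43) recv 69: fwd; pos3(id46) recv 63: fwd; pos6(id75) recv 92: fwd; pos0(id69) recv 83: fwd; pos1(id63) recv 75: fwd
Round 3: pos3(id46) recv 69: fwd; pos4(id92) recv 63: drop; pos0(id69) recv 92: fwd; pos1(id63) recv 83: fwd; pos2(id43) recv 75: fwd
After round 3: 4 messages still in flight

Answer: 4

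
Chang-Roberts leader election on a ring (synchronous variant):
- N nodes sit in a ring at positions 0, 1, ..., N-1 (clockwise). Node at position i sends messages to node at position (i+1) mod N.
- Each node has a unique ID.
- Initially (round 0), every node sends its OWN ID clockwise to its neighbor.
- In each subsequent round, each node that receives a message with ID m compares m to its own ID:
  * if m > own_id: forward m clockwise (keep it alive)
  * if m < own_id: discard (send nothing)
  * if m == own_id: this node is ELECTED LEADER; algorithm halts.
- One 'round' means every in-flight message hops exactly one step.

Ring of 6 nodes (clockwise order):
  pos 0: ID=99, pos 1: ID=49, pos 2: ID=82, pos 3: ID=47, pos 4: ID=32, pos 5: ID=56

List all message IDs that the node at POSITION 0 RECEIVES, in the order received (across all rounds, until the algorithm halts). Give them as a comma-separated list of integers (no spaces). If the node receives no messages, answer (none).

Round 1: pos1(id49) recv 99: fwd; pos2(id82) recv 49: drop; pos3(id47) recv 82: fwd; pos4(id32) recv 47: fwd; pos5(id56) recv 32: drop; pos0(id99) recv 56: drop
Round 2: pos2(id82) recv 99: fwd; pos4(id32) recv 82: fwd; pos5(id56) recv 47: drop
Round 3: pos3(id47) recv 99: fwd; pos5(id56) recv 82: fwd
Round 4: pos4(id32) recv 99: fwd; pos0(id99) recv 82: drop
Round 5: pos5(id56) recv 99: fwd
Round 6: pos0(id99) recv 99: ELECTED

Answer: 56,82,99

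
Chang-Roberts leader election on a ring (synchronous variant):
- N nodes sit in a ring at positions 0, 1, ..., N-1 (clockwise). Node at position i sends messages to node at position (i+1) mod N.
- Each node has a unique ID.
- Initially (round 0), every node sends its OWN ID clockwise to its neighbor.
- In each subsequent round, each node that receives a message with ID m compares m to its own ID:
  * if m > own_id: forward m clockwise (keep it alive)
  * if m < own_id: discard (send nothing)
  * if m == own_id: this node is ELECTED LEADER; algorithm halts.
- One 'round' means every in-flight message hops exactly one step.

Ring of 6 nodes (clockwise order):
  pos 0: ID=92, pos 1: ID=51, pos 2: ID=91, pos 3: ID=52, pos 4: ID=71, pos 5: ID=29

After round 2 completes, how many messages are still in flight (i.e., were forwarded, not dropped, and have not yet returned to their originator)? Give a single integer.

Round 1: pos1(id51) recv 92: fwd; pos2(id91) recv 51: drop; pos3(id52) recv 91: fwd; pos4(id71) recv 52: drop; pos5(id29) recv 71: fwd; pos0(id92) recv 29: drop
Round 2: pos2(id91) recv 92: fwd; pos4(id71) recv 91: fwd; pos0(id92) recv 71: drop
After round 2: 2 messages still in flight

Answer: 2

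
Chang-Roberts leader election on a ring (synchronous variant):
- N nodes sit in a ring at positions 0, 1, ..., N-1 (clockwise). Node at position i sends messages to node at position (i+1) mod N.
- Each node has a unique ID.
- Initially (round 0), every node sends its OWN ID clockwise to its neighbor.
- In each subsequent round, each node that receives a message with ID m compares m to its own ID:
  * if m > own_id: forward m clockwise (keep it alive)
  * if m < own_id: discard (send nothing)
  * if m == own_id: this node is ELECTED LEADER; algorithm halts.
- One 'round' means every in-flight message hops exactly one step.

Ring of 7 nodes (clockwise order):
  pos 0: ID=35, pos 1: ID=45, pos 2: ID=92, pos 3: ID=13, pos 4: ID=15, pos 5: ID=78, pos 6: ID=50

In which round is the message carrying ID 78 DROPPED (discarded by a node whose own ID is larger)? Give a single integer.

Round 1: pos1(id45) recv 35: drop; pos2(id92) recv 45: drop; pos3(id13) recv 92: fwd; pos4(id15) recv 13: drop; pos5(id78) recv 15: drop; pos6(id50) recv 78: fwd; pos0(id35) recv 50: fwd
Round 2: pos4(id15) recv 92: fwd; pos0(id35) recv 78: fwd; pos1(id45) recv 50: fwd
Round 3: pos5(id78) recv 92: fwd; pos1(id45) recv 78: fwd; pos2(id92) recv 50: drop
Round 4: pos6(id50) recv 92: fwd; pos2(id92) recv 78: drop
Round 5: pos0(id35) recv 92: fwd
Round 6: pos1(id45) recv 92: fwd
Round 7: pos2(id92) recv 92: ELECTED
Message ID 78 originates at pos 5; dropped at pos 2 in round 4

Answer: 4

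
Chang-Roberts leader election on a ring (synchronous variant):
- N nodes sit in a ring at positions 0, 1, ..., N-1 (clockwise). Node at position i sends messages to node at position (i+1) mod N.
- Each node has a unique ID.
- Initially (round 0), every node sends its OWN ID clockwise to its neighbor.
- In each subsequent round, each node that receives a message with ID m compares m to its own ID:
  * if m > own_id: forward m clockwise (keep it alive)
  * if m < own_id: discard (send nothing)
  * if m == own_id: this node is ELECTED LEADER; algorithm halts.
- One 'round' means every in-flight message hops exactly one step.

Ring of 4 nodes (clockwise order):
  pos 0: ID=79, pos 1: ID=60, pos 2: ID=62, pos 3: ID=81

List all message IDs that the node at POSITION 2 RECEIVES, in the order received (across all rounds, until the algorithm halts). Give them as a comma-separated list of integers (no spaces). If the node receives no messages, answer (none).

Round 1: pos1(id60) recv 79: fwd; pos2(id62) recv 60: drop; pos3(id81) recv 62: drop; pos0(id79) recv 81: fwd
Round 2: pos2(id62) recv 79: fwd; pos1(id60) recv 81: fwd
Round 3: pos3(id81) recv 79: drop; pos2(id62) recv 81: fwd
Round 4: pos3(id81) recv 81: ELECTED

Answer: 60,79,81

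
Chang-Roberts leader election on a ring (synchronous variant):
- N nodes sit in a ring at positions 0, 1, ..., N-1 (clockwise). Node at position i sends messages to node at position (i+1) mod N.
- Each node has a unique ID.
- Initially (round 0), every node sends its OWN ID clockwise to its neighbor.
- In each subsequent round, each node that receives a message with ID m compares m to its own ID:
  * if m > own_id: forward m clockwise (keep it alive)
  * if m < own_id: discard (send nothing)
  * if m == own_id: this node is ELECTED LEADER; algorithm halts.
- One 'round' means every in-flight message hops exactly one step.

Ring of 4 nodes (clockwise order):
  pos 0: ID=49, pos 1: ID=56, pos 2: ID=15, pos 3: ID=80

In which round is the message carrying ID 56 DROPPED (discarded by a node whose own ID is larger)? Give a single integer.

Answer: 2

Derivation:
Round 1: pos1(id56) recv 49: drop; pos2(id15) recv 56: fwd; pos3(id80) recv 15: drop; pos0(id49) recv 80: fwd
Round 2: pos3(id80) recv 56: drop; pos1(id56) recv 80: fwd
Round 3: pos2(id15) recv 80: fwd
Round 4: pos3(id80) recv 80: ELECTED
Message ID 56 originates at pos 1; dropped at pos 3 in round 2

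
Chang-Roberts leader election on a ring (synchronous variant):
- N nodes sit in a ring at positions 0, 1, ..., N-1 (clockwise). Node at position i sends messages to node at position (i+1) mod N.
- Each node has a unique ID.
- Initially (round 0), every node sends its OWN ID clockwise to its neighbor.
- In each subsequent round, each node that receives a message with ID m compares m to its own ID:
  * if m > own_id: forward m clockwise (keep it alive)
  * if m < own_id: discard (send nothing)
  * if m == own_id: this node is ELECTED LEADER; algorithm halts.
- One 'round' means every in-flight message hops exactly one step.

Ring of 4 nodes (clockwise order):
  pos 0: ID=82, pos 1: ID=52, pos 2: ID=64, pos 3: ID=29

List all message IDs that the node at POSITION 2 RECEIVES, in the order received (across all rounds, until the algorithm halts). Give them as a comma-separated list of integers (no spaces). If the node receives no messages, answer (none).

Answer: 52,82

Derivation:
Round 1: pos1(id52) recv 82: fwd; pos2(id64) recv 52: drop; pos3(id29) recv 64: fwd; pos0(id82) recv 29: drop
Round 2: pos2(id64) recv 82: fwd; pos0(id82) recv 64: drop
Round 3: pos3(id29) recv 82: fwd
Round 4: pos0(id82) recv 82: ELECTED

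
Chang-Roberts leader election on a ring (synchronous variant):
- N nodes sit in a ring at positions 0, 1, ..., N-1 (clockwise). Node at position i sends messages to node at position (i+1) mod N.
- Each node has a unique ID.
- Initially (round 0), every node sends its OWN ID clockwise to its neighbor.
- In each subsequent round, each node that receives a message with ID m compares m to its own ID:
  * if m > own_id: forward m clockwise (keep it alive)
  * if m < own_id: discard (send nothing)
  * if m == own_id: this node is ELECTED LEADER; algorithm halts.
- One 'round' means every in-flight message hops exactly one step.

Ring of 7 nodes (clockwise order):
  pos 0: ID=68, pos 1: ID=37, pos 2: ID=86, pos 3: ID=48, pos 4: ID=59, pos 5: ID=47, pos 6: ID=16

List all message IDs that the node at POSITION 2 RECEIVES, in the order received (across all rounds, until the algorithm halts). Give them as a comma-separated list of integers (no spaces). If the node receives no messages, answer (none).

Answer: 37,68,86

Derivation:
Round 1: pos1(id37) recv 68: fwd; pos2(id86) recv 37: drop; pos3(id48) recv 86: fwd; pos4(id59) recv 48: drop; pos5(id47) recv 59: fwd; pos6(id16) recv 47: fwd; pos0(id68) recv 16: drop
Round 2: pos2(id86) recv 68: drop; pos4(id59) recv 86: fwd; pos6(id16) recv 59: fwd; pos0(id68) recv 47: drop
Round 3: pos5(id47) recv 86: fwd; pos0(id68) recv 59: drop
Round 4: pos6(id16) recv 86: fwd
Round 5: pos0(id68) recv 86: fwd
Round 6: pos1(id37) recv 86: fwd
Round 7: pos2(id86) recv 86: ELECTED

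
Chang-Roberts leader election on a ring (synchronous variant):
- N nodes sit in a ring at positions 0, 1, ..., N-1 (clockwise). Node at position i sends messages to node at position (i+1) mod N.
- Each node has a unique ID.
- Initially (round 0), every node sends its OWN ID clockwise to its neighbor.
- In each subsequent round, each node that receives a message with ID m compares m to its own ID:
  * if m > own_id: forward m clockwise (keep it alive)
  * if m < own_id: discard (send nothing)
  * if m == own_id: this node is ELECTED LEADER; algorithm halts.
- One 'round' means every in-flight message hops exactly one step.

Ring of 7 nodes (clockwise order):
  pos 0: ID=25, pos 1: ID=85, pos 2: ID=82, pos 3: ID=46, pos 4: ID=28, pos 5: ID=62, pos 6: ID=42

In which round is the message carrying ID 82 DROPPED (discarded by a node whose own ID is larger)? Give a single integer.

Answer: 6

Derivation:
Round 1: pos1(id85) recv 25: drop; pos2(id82) recv 85: fwd; pos3(id46) recv 82: fwd; pos4(id28) recv 46: fwd; pos5(id62) recv 28: drop; pos6(id42) recv 62: fwd; pos0(id25) recv 42: fwd
Round 2: pos3(id46) recv 85: fwd; pos4(id28) recv 82: fwd; pos5(id62) recv 46: drop; pos0(id25) recv 62: fwd; pos1(id85) recv 42: drop
Round 3: pos4(id28) recv 85: fwd; pos5(id62) recv 82: fwd; pos1(id85) recv 62: drop
Round 4: pos5(id62) recv 85: fwd; pos6(id42) recv 82: fwd
Round 5: pos6(id42) recv 85: fwd; pos0(id25) recv 82: fwd
Round 6: pos0(id25) recv 85: fwd; pos1(id85) recv 82: drop
Round 7: pos1(id85) recv 85: ELECTED
Message ID 82 originates at pos 2; dropped at pos 1 in round 6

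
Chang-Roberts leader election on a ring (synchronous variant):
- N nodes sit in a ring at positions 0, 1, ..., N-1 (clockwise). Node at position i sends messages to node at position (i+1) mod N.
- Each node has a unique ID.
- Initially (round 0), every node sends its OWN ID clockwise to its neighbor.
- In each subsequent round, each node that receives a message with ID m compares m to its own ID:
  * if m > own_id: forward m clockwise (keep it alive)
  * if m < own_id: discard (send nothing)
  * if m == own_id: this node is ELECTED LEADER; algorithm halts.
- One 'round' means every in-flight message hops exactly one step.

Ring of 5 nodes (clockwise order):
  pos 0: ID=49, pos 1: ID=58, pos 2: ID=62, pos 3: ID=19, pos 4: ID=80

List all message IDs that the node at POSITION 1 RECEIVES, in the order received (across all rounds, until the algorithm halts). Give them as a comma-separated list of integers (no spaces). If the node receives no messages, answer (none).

Round 1: pos1(id58) recv 49: drop; pos2(id62) recv 58: drop; pos3(id19) recv 62: fwd; pos4(id80) recv 19: drop; pos0(id49) recv 80: fwd
Round 2: pos4(id80) recv 62: drop; pos1(id58) recv 80: fwd
Round 3: pos2(id62) recv 80: fwd
Round 4: pos3(id19) recv 80: fwd
Round 5: pos4(id80) recv 80: ELECTED

Answer: 49,80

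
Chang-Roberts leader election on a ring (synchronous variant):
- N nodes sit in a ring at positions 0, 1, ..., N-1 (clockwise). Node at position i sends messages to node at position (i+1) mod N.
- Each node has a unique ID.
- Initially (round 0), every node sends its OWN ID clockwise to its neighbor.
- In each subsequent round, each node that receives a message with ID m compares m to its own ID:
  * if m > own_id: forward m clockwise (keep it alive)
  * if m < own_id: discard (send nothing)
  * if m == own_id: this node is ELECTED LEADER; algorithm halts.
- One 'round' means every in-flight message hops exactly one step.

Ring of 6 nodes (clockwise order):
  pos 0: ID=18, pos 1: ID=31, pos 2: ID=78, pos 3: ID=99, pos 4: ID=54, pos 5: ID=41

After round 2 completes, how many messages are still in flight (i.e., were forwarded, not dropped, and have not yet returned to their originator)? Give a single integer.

Round 1: pos1(id31) recv 18: drop; pos2(id78) recv 31: drop; pos3(id99) recv 78: drop; pos4(id54) recv 99: fwd; pos5(id41) recv 54: fwd; pos0(id18) recv 41: fwd
Round 2: pos5(id41) recv 99: fwd; pos0(id18) recv 54: fwd; pos1(id31) recv 41: fwd
After round 2: 3 messages still in flight

Answer: 3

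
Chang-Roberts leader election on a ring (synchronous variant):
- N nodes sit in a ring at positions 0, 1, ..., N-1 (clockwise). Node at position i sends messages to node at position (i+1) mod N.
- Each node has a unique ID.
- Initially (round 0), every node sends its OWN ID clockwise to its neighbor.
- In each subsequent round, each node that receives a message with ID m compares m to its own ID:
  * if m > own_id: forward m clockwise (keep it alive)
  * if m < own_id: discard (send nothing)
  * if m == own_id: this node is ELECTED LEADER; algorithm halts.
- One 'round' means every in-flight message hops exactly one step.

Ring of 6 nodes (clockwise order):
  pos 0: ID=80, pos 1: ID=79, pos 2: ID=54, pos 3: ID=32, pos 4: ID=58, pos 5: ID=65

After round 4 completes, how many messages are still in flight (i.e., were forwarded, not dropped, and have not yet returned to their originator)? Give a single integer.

Round 1: pos1(id79) recv 80: fwd; pos2(id54) recv 79: fwd; pos3(id32) recv 54: fwd; pos4(id58) recv 32: drop; pos5(id65) recv 58: drop; pos0(id80) recv 65: drop
Round 2: pos2(id54) recv 80: fwd; pos3(id32) recv 79: fwd; pos4(id58) recv 54: drop
Round 3: pos3(id32) recv 80: fwd; pos4(id58) recv 79: fwd
Round 4: pos4(id58) recv 80: fwd; pos5(id65) recv 79: fwd
After round 4: 2 messages still in flight

Answer: 2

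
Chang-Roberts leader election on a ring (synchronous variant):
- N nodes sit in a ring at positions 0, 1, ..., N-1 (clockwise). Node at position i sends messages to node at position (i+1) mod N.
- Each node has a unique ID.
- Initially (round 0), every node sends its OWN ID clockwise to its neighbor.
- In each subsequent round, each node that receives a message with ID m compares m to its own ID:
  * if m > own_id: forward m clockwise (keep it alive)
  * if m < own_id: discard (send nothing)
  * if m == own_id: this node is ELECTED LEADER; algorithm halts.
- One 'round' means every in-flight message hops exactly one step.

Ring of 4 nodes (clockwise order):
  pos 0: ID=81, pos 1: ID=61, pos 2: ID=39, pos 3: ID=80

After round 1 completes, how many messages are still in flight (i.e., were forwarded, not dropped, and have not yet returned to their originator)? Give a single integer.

Answer: 2

Derivation:
Round 1: pos1(id61) recv 81: fwd; pos2(id39) recv 61: fwd; pos3(id80) recv 39: drop; pos0(id81) recv 80: drop
After round 1: 2 messages still in flight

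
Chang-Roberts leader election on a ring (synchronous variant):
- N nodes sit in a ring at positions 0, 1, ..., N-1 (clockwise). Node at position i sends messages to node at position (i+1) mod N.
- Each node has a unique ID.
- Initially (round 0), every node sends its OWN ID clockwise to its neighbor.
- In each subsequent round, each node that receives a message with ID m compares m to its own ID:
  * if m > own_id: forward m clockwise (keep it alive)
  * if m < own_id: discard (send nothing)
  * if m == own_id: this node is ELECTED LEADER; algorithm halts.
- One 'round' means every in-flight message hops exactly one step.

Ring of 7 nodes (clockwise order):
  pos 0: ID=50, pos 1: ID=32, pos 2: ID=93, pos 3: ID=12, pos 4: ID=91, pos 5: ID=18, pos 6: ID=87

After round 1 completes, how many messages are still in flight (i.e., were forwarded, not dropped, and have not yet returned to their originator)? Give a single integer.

Answer: 4

Derivation:
Round 1: pos1(id32) recv 50: fwd; pos2(id93) recv 32: drop; pos3(id12) recv 93: fwd; pos4(id91) recv 12: drop; pos5(id18) recv 91: fwd; pos6(id87) recv 18: drop; pos0(id50) recv 87: fwd
After round 1: 4 messages still in flight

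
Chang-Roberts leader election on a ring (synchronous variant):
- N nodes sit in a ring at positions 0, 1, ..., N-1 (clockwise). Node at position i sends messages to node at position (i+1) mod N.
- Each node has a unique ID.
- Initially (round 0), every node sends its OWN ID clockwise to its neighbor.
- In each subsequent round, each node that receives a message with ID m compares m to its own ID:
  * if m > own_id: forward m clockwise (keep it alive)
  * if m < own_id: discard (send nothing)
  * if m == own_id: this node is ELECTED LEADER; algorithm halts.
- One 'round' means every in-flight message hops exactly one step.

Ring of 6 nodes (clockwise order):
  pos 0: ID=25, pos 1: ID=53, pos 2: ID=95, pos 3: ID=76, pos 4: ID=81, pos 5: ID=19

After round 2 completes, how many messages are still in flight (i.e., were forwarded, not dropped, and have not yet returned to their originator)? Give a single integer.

Answer: 2

Derivation:
Round 1: pos1(id53) recv 25: drop; pos2(id95) recv 53: drop; pos3(id76) recv 95: fwd; pos4(id81) recv 76: drop; pos5(id19) recv 81: fwd; pos0(id25) recv 19: drop
Round 2: pos4(id81) recv 95: fwd; pos0(id25) recv 81: fwd
After round 2: 2 messages still in flight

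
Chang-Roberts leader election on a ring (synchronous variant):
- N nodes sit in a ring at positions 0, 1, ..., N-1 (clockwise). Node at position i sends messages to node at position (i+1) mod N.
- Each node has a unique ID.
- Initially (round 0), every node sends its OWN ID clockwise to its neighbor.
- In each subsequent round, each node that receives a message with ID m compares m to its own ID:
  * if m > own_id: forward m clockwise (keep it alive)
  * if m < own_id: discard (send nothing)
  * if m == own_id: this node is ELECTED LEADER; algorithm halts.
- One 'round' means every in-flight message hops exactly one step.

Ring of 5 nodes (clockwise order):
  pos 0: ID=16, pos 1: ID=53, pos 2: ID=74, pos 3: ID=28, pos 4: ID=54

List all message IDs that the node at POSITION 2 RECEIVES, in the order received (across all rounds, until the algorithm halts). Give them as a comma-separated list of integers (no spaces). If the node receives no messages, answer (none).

Answer: 53,54,74

Derivation:
Round 1: pos1(id53) recv 16: drop; pos2(id74) recv 53: drop; pos3(id28) recv 74: fwd; pos4(id54) recv 28: drop; pos0(id16) recv 54: fwd
Round 2: pos4(id54) recv 74: fwd; pos1(id53) recv 54: fwd
Round 3: pos0(id16) recv 74: fwd; pos2(id74) recv 54: drop
Round 4: pos1(id53) recv 74: fwd
Round 5: pos2(id74) recv 74: ELECTED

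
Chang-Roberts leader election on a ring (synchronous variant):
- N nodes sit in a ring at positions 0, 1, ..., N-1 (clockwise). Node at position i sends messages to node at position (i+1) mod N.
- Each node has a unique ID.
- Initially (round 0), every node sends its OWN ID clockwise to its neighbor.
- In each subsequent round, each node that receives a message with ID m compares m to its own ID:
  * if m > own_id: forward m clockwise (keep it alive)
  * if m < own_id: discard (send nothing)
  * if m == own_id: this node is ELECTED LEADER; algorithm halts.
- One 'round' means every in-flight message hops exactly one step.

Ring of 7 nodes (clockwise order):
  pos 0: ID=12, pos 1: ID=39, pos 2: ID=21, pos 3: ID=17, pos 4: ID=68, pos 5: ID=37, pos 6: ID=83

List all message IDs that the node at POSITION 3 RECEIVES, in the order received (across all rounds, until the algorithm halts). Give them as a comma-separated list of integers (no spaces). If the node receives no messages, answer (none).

Answer: 21,39,83

Derivation:
Round 1: pos1(id39) recv 12: drop; pos2(id21) recv 39: fwd; pos3(id17) recv 21: fwd; pos4(id68) recv 17: drop; pos5(id37) recv 68: fwd; pos6(id83) recv 37: drop; pos0(id12) recv 83: fwd
Round 2: pos3(id17) recv 39: fwd; pos4(id68) recv 21: drop; pos6(id83) recv 68: drop; pos1(id39) recv 83: fwd
Round 3: pos4(id68) recv 39: drop; pos2(id21) recv 83: fwd
Round 4: pos3(id17) recv 83: fwd
Round 5: pos4(id68) recv 83: fwd
Round 6: pos5(id37) recv 83: fwd
Round 7: pos6(id83) recv 83: ELECTED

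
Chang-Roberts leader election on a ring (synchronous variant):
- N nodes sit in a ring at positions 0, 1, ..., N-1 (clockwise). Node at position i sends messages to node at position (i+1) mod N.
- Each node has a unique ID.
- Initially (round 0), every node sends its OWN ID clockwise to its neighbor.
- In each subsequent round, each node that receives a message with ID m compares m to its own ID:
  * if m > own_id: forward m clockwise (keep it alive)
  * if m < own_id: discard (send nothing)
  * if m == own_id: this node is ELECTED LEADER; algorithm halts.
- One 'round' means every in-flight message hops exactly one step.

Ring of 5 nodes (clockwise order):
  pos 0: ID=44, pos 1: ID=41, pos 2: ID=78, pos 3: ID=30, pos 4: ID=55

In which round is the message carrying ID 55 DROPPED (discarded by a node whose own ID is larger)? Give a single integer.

Answer: 3

Derivation:
Round 1: pos1(id41) recv 44: fwd; pos2(id78) recv 41: drop; pos3(id30) recv 78: fwd; pos4(id55) recv 30: drop; pos0(id44) recv 55: fwd
Round 2: pos2(id78) recv 44: drop; pos4(id55) recv 78: fwd; pos1(id41) recv 55: fwd
Round 3: pos0(id44) recv 78: fwd; pos2(id78) recv 55: drop
Round 4: pos1(id41) recv 78: fwd
Round 5: pos2(id78) recv 78: ELECTED
Message ID 55 originates at pos 4; dropped at pos 2 in round 3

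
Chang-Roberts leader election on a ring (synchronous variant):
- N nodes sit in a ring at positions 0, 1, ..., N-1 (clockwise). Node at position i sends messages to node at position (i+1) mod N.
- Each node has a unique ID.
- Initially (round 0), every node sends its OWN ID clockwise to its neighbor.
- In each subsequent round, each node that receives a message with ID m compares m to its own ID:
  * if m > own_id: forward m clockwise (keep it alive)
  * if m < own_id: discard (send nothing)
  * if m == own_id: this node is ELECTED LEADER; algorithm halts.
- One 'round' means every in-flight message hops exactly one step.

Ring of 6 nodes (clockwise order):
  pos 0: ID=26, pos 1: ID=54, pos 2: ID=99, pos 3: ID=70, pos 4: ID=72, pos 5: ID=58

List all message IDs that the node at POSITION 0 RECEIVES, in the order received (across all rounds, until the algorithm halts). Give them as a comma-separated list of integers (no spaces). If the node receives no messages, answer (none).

Answer: 58,72,99

Derivation:
Round 1: pos1(id54) recv 26: drop; pos2(id99) recv 54: drop; pos3(id70) recv 99: fwd; pos4(id72) recv 70: drop; pos5(id58) recv 72: fwd; pos0(id26) recv 58: fwd
Round 2: pos4(id72) recv 99: fwd; pos0(id26) recv 72: fwd; pos1(id54) recv 58: fwd
Round 3: pos5(id58) recv 99: fwd; pos1(id54) recv 72: fwd; pos2(id99) recv 58: drop
Round 4: pos0(id26) recv 99: fwd; pos2(id99) recv 72: drop
Round 5: pos1(id54) recv 99: fwd
Round 6: pos2(id99) recv 99: ELECTED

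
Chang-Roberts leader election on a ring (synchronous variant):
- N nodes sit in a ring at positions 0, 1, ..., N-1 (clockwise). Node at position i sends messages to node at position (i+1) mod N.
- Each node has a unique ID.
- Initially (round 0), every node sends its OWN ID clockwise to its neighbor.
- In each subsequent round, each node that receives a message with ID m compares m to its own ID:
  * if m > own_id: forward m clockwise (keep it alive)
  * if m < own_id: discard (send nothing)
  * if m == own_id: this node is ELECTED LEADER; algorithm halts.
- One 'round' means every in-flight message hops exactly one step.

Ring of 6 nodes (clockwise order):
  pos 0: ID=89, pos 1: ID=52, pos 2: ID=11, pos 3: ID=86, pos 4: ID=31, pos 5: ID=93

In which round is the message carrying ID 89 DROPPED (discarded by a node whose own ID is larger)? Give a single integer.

Answer: 5

Derivation:
Round 1: pos1(id52) recv 89: fwd; pos2(id11) recv 52: fwd; pos3(id86) recv 11: drop; pos4(id31) recv 86: fwd; pos5(id93) recv 31: drop; pos0(id89) recv 93: fwd
Round 2: pos2(id11) recv 89: fwd; pos3(id86) recv 52: drop; pos5(id93) recv 86: drop; pos1(id52) recv 93: fwd
Round 3: pos3(id86) recv 89: fwd; pos2(id11) recv 93: fwd
Round 4: pos4(id31) recv 89: fwd; pos3(id86) recv 93: fwd
Round 5: pos5(id93) recv 89: drop; pos4(id31) recv 93: fwd
Round 6: pos5(id93) recv 93: ELECTED
Message ID 89 originates at pos 0; dropped at pos 5 in round 5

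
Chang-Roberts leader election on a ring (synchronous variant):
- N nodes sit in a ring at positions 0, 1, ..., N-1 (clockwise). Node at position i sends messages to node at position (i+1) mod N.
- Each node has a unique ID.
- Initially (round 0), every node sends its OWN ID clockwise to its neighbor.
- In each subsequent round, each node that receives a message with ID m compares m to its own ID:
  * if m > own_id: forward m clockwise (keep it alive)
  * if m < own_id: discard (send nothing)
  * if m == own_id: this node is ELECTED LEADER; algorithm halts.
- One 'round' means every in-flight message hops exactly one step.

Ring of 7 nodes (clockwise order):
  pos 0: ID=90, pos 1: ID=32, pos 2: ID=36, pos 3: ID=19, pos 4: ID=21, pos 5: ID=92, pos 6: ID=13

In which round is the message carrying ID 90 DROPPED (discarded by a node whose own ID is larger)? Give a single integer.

Answer: 5

Derivation:
Round 1: pos1(id32) recv 90: fwd; pos2(id36) recv 32: drop; pos3(id19) recv 36: fwd; pos4(id21) recv 19: drop; pos5(id92) recv 21: drop; pos6(id13) recv 92: fwd; pos0(id90) recv 13: drop
Round 2: pos2(id36) recv 90: fwd; pos4(id21) recv 36: fwd; pos0(id90) recv 92: fwd
Round 3: pos3(id19) recv 90: fwd; pos5(id92) recv 36: drop; pos1(id32) recv 92: fwd
Round 4: pos4(id21) recv 90: fwd; pos2(id36) recv 92: fwd
Round 5: pos5(id92) recv 90: drop; pos3(id19) recv 92: fwd
Round 6: pos4(id21) recv 92: fwd
Round 7: pos5(id92) recv 92: ELECTED
Message ID 90 originates at pos 0; dropped at pos 5 in round 5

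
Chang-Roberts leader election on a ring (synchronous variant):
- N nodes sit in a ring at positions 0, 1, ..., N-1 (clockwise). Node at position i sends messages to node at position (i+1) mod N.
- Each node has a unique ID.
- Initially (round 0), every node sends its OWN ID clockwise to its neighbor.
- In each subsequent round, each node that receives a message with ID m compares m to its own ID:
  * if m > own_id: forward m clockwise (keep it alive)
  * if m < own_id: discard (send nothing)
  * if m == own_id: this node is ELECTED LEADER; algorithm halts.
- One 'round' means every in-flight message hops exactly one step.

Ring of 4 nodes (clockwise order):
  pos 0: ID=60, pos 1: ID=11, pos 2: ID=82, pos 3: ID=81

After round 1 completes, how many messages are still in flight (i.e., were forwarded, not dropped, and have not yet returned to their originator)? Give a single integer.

Round 1: pos1(id11) recv 60: fwd; pos2(id82) recv 11: drop; pos3(id81) recv 82: fwd; pos0(id60) recv 81: fwd
After round 1: 3 messages still in flight

Answer: 3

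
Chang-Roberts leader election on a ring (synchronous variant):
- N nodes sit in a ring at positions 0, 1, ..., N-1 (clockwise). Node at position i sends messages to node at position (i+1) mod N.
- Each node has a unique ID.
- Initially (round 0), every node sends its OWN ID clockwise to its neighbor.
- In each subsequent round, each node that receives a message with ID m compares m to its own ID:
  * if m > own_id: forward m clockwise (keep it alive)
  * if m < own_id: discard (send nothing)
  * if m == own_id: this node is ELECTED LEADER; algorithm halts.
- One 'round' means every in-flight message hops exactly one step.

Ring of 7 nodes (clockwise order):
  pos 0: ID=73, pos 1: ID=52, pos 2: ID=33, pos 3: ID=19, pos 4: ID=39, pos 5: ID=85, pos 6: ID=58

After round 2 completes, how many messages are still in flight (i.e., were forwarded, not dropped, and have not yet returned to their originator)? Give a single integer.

Answer: 3

Derivation:
Round 1: pos1(id52) recv 73: fwd; pos2(id33) recv 52: fwd; pos3(id19) recv 33: fwd; pos4(id39) recv 19: drop; pos5(id85) recv 39: drop; pos6(id58) recv 85: fwd; pos0(id73) recv 58: drop
Round 2: pos2(id33) recv 73: fwd; pos3(id19) recv 52: fwd; pos4(id39) recv 33: drop; pos0(id73) recv 85: fwd
After round 2: 3 messages still in flight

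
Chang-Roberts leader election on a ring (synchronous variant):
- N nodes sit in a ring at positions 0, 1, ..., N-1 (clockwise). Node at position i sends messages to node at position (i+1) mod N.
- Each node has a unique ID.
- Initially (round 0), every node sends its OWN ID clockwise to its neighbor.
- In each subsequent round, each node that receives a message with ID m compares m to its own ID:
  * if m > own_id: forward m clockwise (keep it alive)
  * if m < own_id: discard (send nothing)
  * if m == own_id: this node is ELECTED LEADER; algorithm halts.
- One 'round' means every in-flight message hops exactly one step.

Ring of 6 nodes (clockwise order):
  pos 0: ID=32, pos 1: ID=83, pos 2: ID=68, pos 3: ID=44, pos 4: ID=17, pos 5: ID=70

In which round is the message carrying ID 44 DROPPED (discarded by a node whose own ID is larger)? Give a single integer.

Answer: 2

Derivation:
Round 1: pos1(id83) recv 32: drop; pos2(id68) recv 83: fwd; pos3(id44) recv 68: fwd; pos4(id17) recv 44: fwd; pos5(id70) recv 17: drop; pos0(id32) recv 70: fwd
Round 2: pos3(id44) recv 83: fwd; pos4(id17) recv 68: fwd; pos5(id70) recv 44: drop; pos1(id83) recv 70: drop
Round 3: pos4(id17) recv 83: fwd; pos5(id70) recv 68: drop
Round 4: pos5(id70) recv 83: fwd
Round 5: pos0(id32) recv 83: fwd
Round 6: pos1(id83) recv 83: ELECTED
Message ID 44 originates at pos 3; dropped at pos 5 in round 2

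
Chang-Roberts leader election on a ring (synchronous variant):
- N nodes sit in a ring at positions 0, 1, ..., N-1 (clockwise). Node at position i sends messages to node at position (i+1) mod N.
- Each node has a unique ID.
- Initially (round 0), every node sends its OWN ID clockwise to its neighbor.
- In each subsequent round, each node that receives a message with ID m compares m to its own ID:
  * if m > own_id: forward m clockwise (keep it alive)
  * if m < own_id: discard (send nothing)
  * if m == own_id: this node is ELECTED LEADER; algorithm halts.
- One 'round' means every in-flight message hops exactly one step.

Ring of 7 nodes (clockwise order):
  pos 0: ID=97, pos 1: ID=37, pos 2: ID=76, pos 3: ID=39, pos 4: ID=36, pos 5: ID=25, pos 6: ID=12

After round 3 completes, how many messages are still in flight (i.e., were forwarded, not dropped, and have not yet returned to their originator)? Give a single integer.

Round 1: pos1(id37) recv 97: fwd; pos2(id76) recv 37: drop; pos3(id39) recv 76: fwd; pos4(id36) recv 39: fwd; pos5(id25) recv 36: fwd; pos6(id12) recv 25: fwd; pos0(id97) recv 12: drop
Round 2: pos2(id76) recv 97: fwd; pos4(id36) recv 76: fwd; pos5(id25) recv 39: fwd; pos6(id12) recv 36: fwd; pos0(id97) recv 25: drop
Round 3: pos3(id39) recv 97: fwd; pos5(id25) recv 76: fwd; pos6(id12) recv 39: fwd; pos0(id97) recv 36: drop
After round 3: 3 messages still in flight

Answer: 3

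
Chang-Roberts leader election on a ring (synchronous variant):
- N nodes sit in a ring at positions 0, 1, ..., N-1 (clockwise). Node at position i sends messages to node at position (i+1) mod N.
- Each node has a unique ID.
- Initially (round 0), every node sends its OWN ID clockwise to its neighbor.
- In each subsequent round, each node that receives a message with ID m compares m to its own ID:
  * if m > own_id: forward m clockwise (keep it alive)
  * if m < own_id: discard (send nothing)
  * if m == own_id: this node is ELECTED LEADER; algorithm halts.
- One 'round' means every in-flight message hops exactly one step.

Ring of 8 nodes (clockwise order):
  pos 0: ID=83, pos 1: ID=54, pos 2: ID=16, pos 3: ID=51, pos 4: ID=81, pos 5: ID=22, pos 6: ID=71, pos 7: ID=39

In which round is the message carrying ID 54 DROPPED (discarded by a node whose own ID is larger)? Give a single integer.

Answer: 3

Derivation:
Round 1: pos1(id54) recv 83: fwd; pos2(id16) recv 54: fwd; pos3(id51) recv 16: drop; pos4(id81) recv 51: drop; pos5(id22) recv 81: fwd; pos6(id71) recv 22: drop; pos7(id39) recv 71: fwd; pos0(id83) recv 39: drop
Round 2: pos2(id16) recv 83: fwd; pos3(id51) recv 54: fwd; pos6(id71) recv 81: fwd; pos0(id83) recv 71: drop
Round 3: pos3(id51) recv 83: fwd; pos4(id81) recv 54: drop; pos7(id39) recv 81: fwd
Round 4: pos4(id81) recv 83: fwd; pos0(id83) recv 81: drop
Round 5: pos5(id22) recv 83: fwd
Round 6: pos6(id71) recv 83: fwd
Round 7: pos7(id39) recv 83: fwd
Round 8: pos0(id83) recv 83: ELECTED
Message ID 54 originates at pos 1; dropped at pos 4 in round 3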